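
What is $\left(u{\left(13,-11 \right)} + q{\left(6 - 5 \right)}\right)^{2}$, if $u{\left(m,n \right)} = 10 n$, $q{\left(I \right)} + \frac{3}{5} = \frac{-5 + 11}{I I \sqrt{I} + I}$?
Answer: $\frac{289444}{25} \approx 11578.0$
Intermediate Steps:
$q{\left(I \right)} = - \frac{3}{5} + \frac{6}{I + I^{\frac{5}{2}}}$ ($q{\left(I \right)} = - \frac{3}{5} + \frac{-5 + 11}{I I \sqrt{I} + I} = - \frac{3}{5} + \frac{6}{I^{2} \sqrt{I} + I} = - \frac{3}{5} + \frac{6}{I^{\frac{5}{2}} + I} = - \frac{3}{5} + \frac{6}{I + I^{\frac{5}{2}}}$)
$\left(u{\left(13,-11 \right)} + q{\left(6 - 5 \right)}\right)^{2} = \left(10 \left(-11\right) + \frac{3 \left(10 - \left(6 - 5\right) - \left(6 - 5\right)^{\frac{5}{2}}\right)}{5 \left(\left(6 - 5\right) + \left(6 - 5\right)^{\frac{5}{2}}\right)}\right)^{2} = \left(-110 + \frac{3 \left(10 - 1 - 1^{\frac{5}{2}}\right)}{5 \left(1 + 1^{\frac{5}{2}}\right)}\right)^{2} = \left(-110 + \frac{3 \left(10 - 1 - 1\right)}{5 \left(1 + 1\right)}\right)^{2} = \left(-110 + \frac{3 \left(10 - 1 - 1\right)}{5 \cdot 2}\right)^{2} = \left(-110 + \frac{3}{5} \cdot \frac{1}{2} \cdot 8\right)^{2} = \left(-110 + \frac{12}{5}\right)^{2} = \left(- \frac{538}{5}\right)^{2} = \frac{289444}{25}$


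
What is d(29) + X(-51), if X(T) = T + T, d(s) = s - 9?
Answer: -82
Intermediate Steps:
d(s) = -9 + s
X(T) = 2*T
d(29) + X(-51) = (-9 + 29) + 2*(-51) = 20 - 102 = -82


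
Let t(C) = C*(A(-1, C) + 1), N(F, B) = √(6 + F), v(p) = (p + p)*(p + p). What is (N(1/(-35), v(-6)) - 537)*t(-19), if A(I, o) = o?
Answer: -183654 + 342*√7315/35 ≈ -1.8282e+5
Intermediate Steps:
v(p) = 4*p² (v(p) = (2*p)*(2*p) = 4*p²)
t(C) = C*(1 + C) (t(C) = C*(C + 1) = C*(1 + C))
(N(1/(-35), v(-6)) - 537)*t(-19) = (√(6 + 1/(-35)) - 537)*(-19*(1 - 19)) = (√(6 - 1/35) - 537)*(-19*(-18)) = (√(209/35) - 537)*342 = (√7315/35 - 537)*342 = (-537 + √7315/35)*342 = -183654 + 342*√7315/35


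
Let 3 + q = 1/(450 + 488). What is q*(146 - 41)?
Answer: -42195/134 ≈ -314.89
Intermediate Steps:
q = -2813/938 (q = -3 + 1/(450 + 488) = -3 + 1/938 = -2813/938 ≈ -2.9989)
q*(146 - 41) = -2813*(146 - 41)/938 = -2813/938*105 = -42195/134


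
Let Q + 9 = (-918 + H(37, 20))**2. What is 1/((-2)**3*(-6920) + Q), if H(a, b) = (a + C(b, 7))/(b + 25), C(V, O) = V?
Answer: 225/201543976 ≈ 1.1164e-6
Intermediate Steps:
H(a, b) = (a + b)/(25 + b) (H(a, b) = (a + b)/(b + 25) = (a + b)/(25 + b))
Q = 189087976/225 (Q = -9 + (-918 + (37 + 20)/(25 + 20))**2 = -9 + (-918 + 57/45)**2 = -9 + (-918 + (1/45)*57)**2 = -9 + (-918 + 19/15)**2 = -9 + (-13751/15)**2 = -9 + 189090001/225 = 189087976/225 ≈ 8.4039e+5)
1/((-2)**3*(-6920) + Q) = 1/((-2)**3*(-6920) + 189087976/225) = 1/(-8*(-6920) + 189087976/225) = 1/(55360 + 189087976/225) = 1/(201543976/225) = 225/201543976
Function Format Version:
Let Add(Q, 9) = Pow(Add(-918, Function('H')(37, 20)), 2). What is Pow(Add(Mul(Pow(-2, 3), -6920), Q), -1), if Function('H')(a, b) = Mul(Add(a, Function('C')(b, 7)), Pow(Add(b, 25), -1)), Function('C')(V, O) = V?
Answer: Rational(225, 201543976) ≈ 1.1164e-6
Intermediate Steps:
Function('H')(a, b) = Mul(Pow(Add(25, b), -1), Add(a, b)) (Function('H')(a, b) = Mul(Add(a, b), Pow(Add(b, 25), -1)) = Mul(Add(a, b), Pow(Add(25, b), -1)) = Mul(Pow(Add(25, b), -1), Add(a, b)))
Q = Rational(189087976, 225) (Q = Add(-9, Pow(Add(-918, Mul(Pow(Add(25, 20), -1), Add(37, 20))), 2)) = Add(-9, Pow(Add(-918, Mul(Pow(45, -1), 57)), 2)) = Add(-9, Pow(Add(-918, Mul(Rational(1, 45), 57)), 2)) = Add(-9, Pow(Add(-918, Rational(19, 15)), 2)) = Add(-9, Pow(Rational(-13751, 15), 2)) = Add(-9, Rational(189090001, 225)) = Rational(189087976, 225) ≈ 8.4039e+5)
Pow(Add(Mul(Pow(-2, 3), -6920), Q), -1) = Pow(Add(Mul(Pow(-2, 3), -6920), Rational(189087976, 225)), -1) = Pow(Add(Mul(-8, -6920), Rational(189087976, 225)), -1) = Pow(Add(55360, Rational(189087976, 225)), -1) = Pow(Rational(201543976, 225), -1) = Rational(225, 201543976)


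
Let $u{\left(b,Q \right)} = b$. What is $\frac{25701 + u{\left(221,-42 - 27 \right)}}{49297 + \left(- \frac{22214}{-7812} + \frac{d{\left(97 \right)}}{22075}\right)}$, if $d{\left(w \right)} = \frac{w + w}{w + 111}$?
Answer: $\frac{116226404002800}{221045580642541} \approx 0.5258$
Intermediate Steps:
$d{\left(w \right)} = \frac{2 w}{111 + w}$
$\frac{25701 + u{\left(221,-42 - 27 \right)}}{49297 + \left(- \frac{22214}{-7812} + \frac{d{\left(97 \right)}}{22075}\right)} = \frac{25701 + 221}{49297 + \left(- \frac{22214}{-7812} + \frac{2 \cdot 97 \frac{1}{111 + 97}}{22075}\right)} = \frac{25922}{49297 + \left(\left(-22214\right) \left(- \frac{1}{7812}\right) + 2 \cdot 97 \cdot \frac{1}{208} \cdot \frac{1}{22075}\right)} = \frac{25922}{49297 + \left(\frac{11107}{3906} + 2 \cdot 97 \cdot \frac{1}{208} \cdot \frac{1}{22075}\right)} = \frac{25922}{49297 + \left(\frac{11107}{3906} + \frac{97}{104} \cdot \frac{1}{22075}\right)} = \frac{25922}{49297 + \left(\frac{11107}{3906} + \frac{97}{2295800}\right)} = \frac{25922}{49297 + \frac{12749914741}{4483697400}} = \frac{25922}{\frac{221045580642541}{4483697400}} = 25922 \cdot \frac{4483697400}{221045580642541} = \frac{116226404002800}{221045580642541}$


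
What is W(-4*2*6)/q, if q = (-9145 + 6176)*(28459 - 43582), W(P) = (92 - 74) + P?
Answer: -10/14966729 ≈ -6.6815e-7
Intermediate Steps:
W(P) = 18 + P
q = 44900187 (q = -2969*(-15123) = 44900187)
W(-4*2*6)/q = (18 - 4*2*6)/44900187 = (18 - 8*6)*(1/44900187) = (18 - 48)*(1/44900187) = -30*1/44900187 = -10/14966729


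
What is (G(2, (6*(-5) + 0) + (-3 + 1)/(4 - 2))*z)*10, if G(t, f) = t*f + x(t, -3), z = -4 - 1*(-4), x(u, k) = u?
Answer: 0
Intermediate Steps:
z = 0 (z = -4 + 4 = 0)
G(t, f) = t + f*t (G(t, f) = t*f + t = f*t + t = t + f*t)
(G(2, (6*(-5) + 0) + (-3 + 1)/(4 - 2))*z)*10 = ((2*(1 + ((6*(-5) + 0) + (-3 + 1)/(4 - 2))))*0)*10 = ((2*(1 + ((-30 + 0) - 2/2)))*0)*10 = ((2*(1 + (-30 - 2*½)))*0)*10 = ((2*(1 + (-30 - 1)))*0)*10 = ((2*(1 - 31))*0)*10 = ((2*(-30))*0)*10 = -60*0*10 = 0*10 = 0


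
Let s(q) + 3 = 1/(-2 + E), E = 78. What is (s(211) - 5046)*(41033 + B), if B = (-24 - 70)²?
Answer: -19135882287/76 ≈ -2.5179e+8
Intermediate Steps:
s(q) = -227/76 (s(q) = -3 + 1/(-2 + 78) = -3 + 1/76 = -227/76)
B = 8836 (B = (-94)² = 8836)
(s(211) - 5046)*(41033 + B) = (-227/76 - 5046)*(41033 + 8836) = -383723/76*49869 = -19135882287/76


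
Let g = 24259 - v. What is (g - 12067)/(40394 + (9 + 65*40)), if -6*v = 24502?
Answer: 48827/129009 ≈ 0.37848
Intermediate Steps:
v = -12251/3 (v = -⅙*24502 = -12251/3 ≈ -4083.7)
g = 85028/3 (g = 24259 - 1*(-12251/3) = 24259 + 12251/3 = 85028/3 ≈ 28343.)
(g - 12067)/(40394 + (9 + 65*40)) = (85028/3 - 12067)/(40394 + (9 + 65*40)) = 48827/(3*(40394 + (9 + 2600))) = 48827/(3*(40394 + 2609)) = (48827/3)/43003 = (48827/3)*(1/43003) = 48827/129009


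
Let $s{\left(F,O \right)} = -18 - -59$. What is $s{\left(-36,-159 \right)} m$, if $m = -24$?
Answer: $-984$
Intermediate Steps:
$s{\left(F,O \right)} = 41$ ($s{\left(F,O \right)} = -18 + 59 = 41$)
$s{\left(-36,-159 \right)} m = 41 \left(-24\right) = -984$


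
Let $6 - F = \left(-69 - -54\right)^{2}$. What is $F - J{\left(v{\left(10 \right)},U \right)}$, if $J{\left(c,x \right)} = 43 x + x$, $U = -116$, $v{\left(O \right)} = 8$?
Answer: $4885$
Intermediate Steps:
$F = -219$ ($F = 6 - \left(-69 - -54\right)^{2} = 6 - \left(-69 + 54\right)^{2} = 6 - \left(-15\right)^{2} = 6 - 225 = -219$)
$J{\left(c,x \right)} = 44 x$
$F - J{\left(v{\left(10 \right)},U \right)} = -219 - 44 \left(-116\right) = -219 - -5104 = -219 + 5104 = 4885$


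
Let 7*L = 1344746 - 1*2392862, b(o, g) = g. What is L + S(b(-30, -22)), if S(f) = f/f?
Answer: -1048109/7 ≈ -1.4973e+5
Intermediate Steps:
S(f) = 1
L = -1048116/7 (L = (1344746 - 1*2392862)/7 = (1344746 - 2392862)/7 = (⅐)*(-1048116) = -1048116/7 ≈ -1.4973e+5)
L + S(b(-30, -22)) = -1048116/7 + 1 = -1048109/7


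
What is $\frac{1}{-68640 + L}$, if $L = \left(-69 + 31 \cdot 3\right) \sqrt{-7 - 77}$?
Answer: $- \frac{715}{49078104} - \frac{i \sqrt{21}}{98156208} \approx -1.4569 \cdot 10^{-5} - 4.6687 \cdot 10^{-8} i$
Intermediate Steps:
$L = 48 i \sqrt{21}$ ($L = \left(-69 + 93\right) \sqrt{-84} = 24 \cdot 2 i \sqrt{21} = 48 i \sqrt{21} \approx 219.96 i$)
$\frac{1}{-68640 + L} = \frac{1}{-68640 + 48 i \sqrt{21}}$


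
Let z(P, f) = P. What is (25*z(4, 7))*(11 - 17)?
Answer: -600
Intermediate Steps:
(25*z(4, 7))*(11 - 17) = (25*4)*(11 - 17) = 100*(-6) = -600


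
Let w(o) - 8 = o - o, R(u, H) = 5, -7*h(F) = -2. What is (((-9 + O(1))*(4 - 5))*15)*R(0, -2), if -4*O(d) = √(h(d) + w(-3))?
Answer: 675 + 75*√406/28 ≈ 728.97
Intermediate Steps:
h(F) = 2/7 (h(F) = -⅐*(-2) = 2/7)
w(o) = 8 (w(o) = 8 + (o - o) = 8 + 0 = 8)
O(d) = -√406/28 (O(d) = -√(2/7 + 8)/4 = -√406/28)
(((-9 + O(1))*(4 - 5))*15)*R(0, -2) = (((-9 - √406/28)*(4 - 5))*15)*5 = (((-9 - √406/28)*(-1))*15)*5 = ((9 + √406/28)*15)*5 = (135 + 15*√406/28)*5 = 675 + 75*√406/28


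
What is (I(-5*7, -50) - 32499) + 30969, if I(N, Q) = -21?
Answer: -1551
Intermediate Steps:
(I(-5*7, -50) - 32499) + 30969 = (-21 - 32499) + 30969 = -32520 + 30969 = -1551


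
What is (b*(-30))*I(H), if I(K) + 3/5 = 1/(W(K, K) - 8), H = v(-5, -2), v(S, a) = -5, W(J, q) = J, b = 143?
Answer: 2904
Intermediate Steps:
H = -5
I(K) = -⅗ + 1/(-8 + K) (I(K) = -⅗ + 1/(K - 8) = -⅗ + 1/(-8 + K))
(b*(-30))*I(H) = (143*(-30))*((29 - 3*(-5))/(5*(-8 - 5))) = -858*(29 + 15)/(-13) = -858*(-1)*44/13 = -4290*(-44/65) = 2904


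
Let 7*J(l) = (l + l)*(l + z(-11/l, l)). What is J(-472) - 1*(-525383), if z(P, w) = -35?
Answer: 4156289/7 ≈ 5.9376e+5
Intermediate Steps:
J(l) = 2*l*(-35 + l)/7 (J(l) = ((l + l)*(l - 35))/7 = ((2*l)*(-35 + l))/7 = (2*l*(-35 + l))/7 = 2*l*(-35 + l)/7)
J(-472) - 1*(-525383) = (2/7)*(-472)*(-35 - 472) - 1*(-525383) = (2/7)*(-472)*(-507) + 525383 = 478608/7 + 525383 = 4156289/7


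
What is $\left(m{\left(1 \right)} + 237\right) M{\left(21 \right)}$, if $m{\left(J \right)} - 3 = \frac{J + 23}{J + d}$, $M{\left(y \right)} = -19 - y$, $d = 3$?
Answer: $-9840$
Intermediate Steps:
$m{\left(J \right)} = 3 + \frac{23 + J}{3 + J}$ ($m{\left(J \right)} = 3 + \frac{J + 23}{J + 3} = 3 + \frac{23 + J}{3 + J}$)
$\left(m{\left(1 \right)} + 237\right) M{\left(21 \right)} = \left(\frac{4 \left(8 + 1\right)}{3 + 1} + 237\right) \left(-19 - 21\right) = \left(4 \cdot \frac{1}{4} \cdot 9 + 237\right) \left(-19 - 21\right) = \left(4 \cdot \frac{1}{4} \cdot 9 + 237\right) \left(-40\right) = \left(9 + 237\right) \left(-40\right) = 246 \left(-40\right) = -9840$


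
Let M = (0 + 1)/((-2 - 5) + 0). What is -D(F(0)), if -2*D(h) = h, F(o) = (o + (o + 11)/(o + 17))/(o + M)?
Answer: -77/34 ≈ -2.2647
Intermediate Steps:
M = -⅐ (M = 1/(-7 + 0) = 1/(-7) = 1*(-⅐) = -⅐ ≈ -0.14286)
F(o) = (o + (11 + o)/(17 + o))/(-⅐ + o) (F(o) = (o + (o + 11)/(o + 17))/(o - ⅐) = (o + (11 + o)/(17 + o))/(-⅐ + o))
D(h) = -h/2
-D(F(0)) = -(-1)*7*(11 + 0² + 18*0)/(-17 + 7*0² + 118*0)/2 = -(-1)*7*(11 + 0 + 0)/(-17 + 7*0 + 0)/2 = -(-1)*7*11/(-17 + 0 + 0)/2 = -(-1)*7*11/(-17)/2 = -(-1)*7*(-1/17)*11/2 = -(-1)*(-77)/(2*17) = -1*77/34 = -77/34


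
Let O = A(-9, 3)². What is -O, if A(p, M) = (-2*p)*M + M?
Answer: -3249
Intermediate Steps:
A(p, M) = M - 2*M*p (A(p, M) = -2*M*p + M = M - 2*M*p)
O = 3249 (O = (3*(1 - 2*(-9)))² = (3*(1 + 18))² = (3*19)² = 57² = 3249)
-O = -1*3249 = -3249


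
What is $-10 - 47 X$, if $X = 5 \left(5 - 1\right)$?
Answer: $-950$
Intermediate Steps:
$X = 20$ ($X = 5 \cdot 4 = 20$)
$-10 - 47 X = -10 - 940 = -950$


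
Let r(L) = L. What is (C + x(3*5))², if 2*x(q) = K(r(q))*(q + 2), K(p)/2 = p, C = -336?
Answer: 6561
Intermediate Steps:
K(p) = 2*p
x(q) = q*(2 + q) (x(q) = ((2*q)*(q + 2))/2 = ((2*q)*(2 + q))/2 = (2*q*(2 + q))/2 = q*(2 + q))
(C + x(3*5))² = (-336 + (3*5)*(2 + 3*5))² = (-336 + 15*(2 + 15))² = (-336 + 15*17)² = (-336 + 255)² = (-81)² = 6561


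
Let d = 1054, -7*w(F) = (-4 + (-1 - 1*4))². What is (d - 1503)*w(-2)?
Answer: 36369/7 ≈ 5195.6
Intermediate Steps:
w(F) = -81/7 (w(F) = -(-4 + (-1 - 1*4))²/7 = -(-4 + (-1 - 4))²/7 = -(-4 - 5)²/7 = -⅐*(-9)² = -⅐*81 = -81/7)
(d - 1503)*w(-2) = (1054 - 1503)*(-81/7) = -449*(-81/7) = 36369/7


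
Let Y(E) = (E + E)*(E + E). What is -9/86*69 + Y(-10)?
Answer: 33779/86 ≈ 392.78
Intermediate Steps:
Y(E) = 4*E² (Y(E) = (2*E)*(2*E) = 4*E²)
-9/86*69 + Y(-10) = -9/86*69 + 4*(-10)² = -9*1/86*69 + 4*100 = -9/86*69 + 400 = -621/86 + 400 = 33779/86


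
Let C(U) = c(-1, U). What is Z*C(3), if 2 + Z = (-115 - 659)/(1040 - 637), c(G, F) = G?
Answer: 1580/403 ≈ 3.9206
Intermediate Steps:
C(U) = -1
Z = -1580/403 (Z = -2 + (-115 - 659)/(1040 - 637) = -2 - 774/403 = -1580/403 ≈ -3.9206)
Z*C(3) = -1580/403*(-1) = 1580/403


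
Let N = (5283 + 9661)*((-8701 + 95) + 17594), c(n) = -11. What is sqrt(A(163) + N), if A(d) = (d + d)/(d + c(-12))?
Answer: sqrt(193953277465)/38 ≈ 11590.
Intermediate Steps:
A(d) = 2*d/(-11 + d) (A(d) = (d + d)/(d - 11) = (2*d)/(-11 + d) = 2*d/(-11 + d))
N = 134316672 (N = 14944*(-8606 + 17594) = 14944*8988 = 134316672)
sqrt(A(163) + N) = sqrt(2*163/(-11 + 163) + 134316672) = sqrt(2*163/152 + 134316672) = sqrt(2*163*(1/152) + 134316672) = sqrt(163/76 + 134316672) = sqrt(10208067235/76) = sqrt(193953277465)/38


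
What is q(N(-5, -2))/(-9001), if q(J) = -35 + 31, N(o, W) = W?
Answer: 4/9001 ≈ 0.00044440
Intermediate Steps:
q(J) = -4
q(N(-5, -2))/(-9001) = -4/(-9001) = -4*(-1/9001) = 4/9001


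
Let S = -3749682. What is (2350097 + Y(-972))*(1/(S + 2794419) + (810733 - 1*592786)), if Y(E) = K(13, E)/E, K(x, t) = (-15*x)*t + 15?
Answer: 39628589882480352395/77376303 ≈ 5.1215e+11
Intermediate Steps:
K(x, t) = 15 - 15*t*x (K(x, t) = -15*t*x + 15 = 15 - 15*t*x)
Y(E) = (15 - 195*E)/E (Y(E) = (15 - 15*E*13)/E = (15 - 195*E)/E)
(2350097 + Y(-972))*(1/(S + 2794419) + (810733 - 1*592786)) = (2350097 + (-195 + 15/(-972)))*(1/(-3749682 + 2794419) + (810733 - 1*592786)) = (2350097 + (-195 + 15*(-1/972)))*(1/(-955263) + (810733 - 592786)) = (2350097 + (-195 - 5/324))*(-1/955263 + 217947) = (2350097 - 63185/324)*(208196705060/955263) = (761368243/324)*(208196705060/955263) = 39628589882480352395/77376303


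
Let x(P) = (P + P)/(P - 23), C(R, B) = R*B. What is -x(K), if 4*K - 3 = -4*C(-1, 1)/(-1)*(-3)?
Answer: 30/77 ≈ 0.38961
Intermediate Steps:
C(R, B) = B*R
K = 15/4 (K = ¾ + (-4*1*(-1)/(-1)*(-3))/4 = ¾ + (-(-4)*(-1)*(-3))/4 = ¾ + (-4*1*(-3))/4 = ¾ + (-4*(-3))/4 = ¾ + (¼)*12 = ¾ + 3 = 15/4 ≈ 3.7500)
x(P) = 2*P/(-23 + P) (x(P) = (2*P)/(-23 + P) = 2*P/(-23 + P))
-x(K) = -2*15/(4*(-23 + 15/4)) = -2*15/(4*(-77/4)) = -2*15*(-4)/(4*77) = -1*(-30/77) = 30/77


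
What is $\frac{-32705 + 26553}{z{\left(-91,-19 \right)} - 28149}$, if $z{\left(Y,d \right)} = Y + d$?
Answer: $\frac{6152}{28259} \approx 0.2177$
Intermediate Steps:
$\frac{-32705 + 26553}{z{\left(-91,-19 \right)} - 28149} = \frac{-32705 + 26553}{\left(-91 - 19\right) - 28149} = - \frac{6152}{-110 - 28149} = - \frac{6152}{-28259} = \left(-6152\right) \left(- \frac{1}{28259}\right) = \frac{6152}{28259}$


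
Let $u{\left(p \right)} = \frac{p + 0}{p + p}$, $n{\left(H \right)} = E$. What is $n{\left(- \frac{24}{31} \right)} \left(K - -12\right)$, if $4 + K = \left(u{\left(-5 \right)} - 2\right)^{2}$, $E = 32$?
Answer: $328$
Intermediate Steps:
$n{\left(H \right)} = 32$
$u{\left(p \right)} = \frac{1}{2}$ ($u{\left(p \right)} = \frac{p}{2 p} = p \frac{1}{2 p} = \frac{1}{2}$)
$K = - \frac{7}{4}$ ($K = -4 + \left(\frac{1}{2} - 2\right)^{2} = -4 + \left(- \frac{3}{2}\right)^{2} = -4 + \frac{9}{4} = - \frac{7}{4} \approx -1.75$)
$n{\left(- \frac{24}{31} \right)} \left(K - -12\right) = 32 \left(- \frac{7}{4} - -12\right) = 32 \left(- \frac{7}{4} + 12\right) = 32 \cdot \frac{41}{4} = 328$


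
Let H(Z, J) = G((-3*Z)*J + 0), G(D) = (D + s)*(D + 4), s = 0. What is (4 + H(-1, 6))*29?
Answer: 11600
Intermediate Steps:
G(D) = D*(4 + D) (G(D) = (D + 0)*(D + 4) = D*(4 + D))
H(Z, J) = -3*J*Z*(4 - 3*J*Z) (H(Z, J) = ((-3*Z)*J + 0)*(4 + ((-3*Z)*J + 0)) = (-3*J*Z + 0)*(4 + (-3*J*Z + 0)) = (-3*J*Z)*(4 - 3*J*Z) = -3*J*Z*(4 - 3*J*Z))
(4 + H(-1, 6))*29 = (4 + 3*6*(-1)*(-4 + 3*6*(-1)))*29 = (4 + 3*6*(-1)*(-4 - 18))*29 = (4 + 3*6*(-1)*(-22))*29 = (4 + 396)*29 = 400*29 = 11600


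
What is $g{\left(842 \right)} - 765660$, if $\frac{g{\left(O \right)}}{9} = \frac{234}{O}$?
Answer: $- \frac{322341807}{421} \approx -7.6566 \cdot 10^{5}$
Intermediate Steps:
$g{\left(O \right)} = \frac{2106}{O}$ ($g{\left(O \right)} = 9 \frac{234}{O} = \frac{2106}{O}$)
$g{\left(842 \right)} - 765660 = \frac{2106}{842} - 765660 = 2106 \cdot \frac{1}{842} - 765660 = \frac{1053}{421} - 765660 = - \frac{322341807}{421}$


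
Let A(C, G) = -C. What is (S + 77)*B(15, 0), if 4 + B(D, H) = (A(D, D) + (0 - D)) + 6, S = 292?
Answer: -10332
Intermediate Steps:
B(D, H) = 2 - 2*D (B(D, H) = -4 + ((-D + (0 - D)) + 6) = -4 + ((-D - D) + 6) = -4 + (-2*D + 6) = -4 + (6 - 2*D) = 2 - 2*D)
(S + 77)*B(15, 0) = (292 + 77)*(2 - 2*15) = 369*(2 - 30) = 369*(-28) = -10332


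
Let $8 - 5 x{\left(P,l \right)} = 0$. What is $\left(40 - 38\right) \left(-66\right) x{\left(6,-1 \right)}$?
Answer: $- \frac{1056}{5} \approx -211.2$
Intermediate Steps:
$x{\left(P,l \right)} = \frac{8}{5}$ ($x{\left(P,l \right)} = \frac{8}{5} - 0 = \frac{8}{5} + 0 = \frac{8}{5}$)
$\left(40 - 38\right) \left(-66\right) x{\left(6,-1 \right)} = \left(40 - 38\right) \left(-66\right) \frac{8}{5} = 2 \left(-66\right) \frac{8}{5} = \left(-132\right) \frac{8}{5} = - \frac{1056}{5}$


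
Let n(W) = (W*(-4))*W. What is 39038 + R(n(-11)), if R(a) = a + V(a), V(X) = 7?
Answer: 38561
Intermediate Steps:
n(W) = -4*W² (n(W) = (-4*W)*W = -4*W²)
R(a) = 7 + a (R(a) = a + 7 = 7 + a)
39038 + R(n(-11)) = 39038 + (7 - 4*(-11)²) = 39038 + (7 - 4*121) = 39038 + (7 - 484) = 39038 - 477 = 38561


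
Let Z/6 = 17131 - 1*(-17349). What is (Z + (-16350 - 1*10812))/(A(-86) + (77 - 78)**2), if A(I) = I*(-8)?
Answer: 179718/689 ≈ 260.84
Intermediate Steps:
Z = 206880 (Z = 6*(17131 - 1*(-17349)) = 6*(17131 + 17349) = 6*34480 = 206880)
A(I) = -8*I
(Z + (-16350 - 1*10812))/(A(-86) + (77 - 78)**2) = (206880 + (-16350 - 1*10812))/(-8*(-86) + (77 - 78)**2) = (206880 + (-16350 - 10812))/(688 + (-1)**2) = (206880 - 27162)/(688 + 1) = 179718/689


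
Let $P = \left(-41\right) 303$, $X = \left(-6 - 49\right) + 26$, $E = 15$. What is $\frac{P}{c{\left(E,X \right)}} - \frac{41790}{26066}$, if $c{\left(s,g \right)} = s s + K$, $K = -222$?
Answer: $- \frac{53990548}{13033} \approx -4142.6$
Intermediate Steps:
$X = -29$ ($X = -55 + 26 = -29$)
$P = -12423$
$c{\left(s,g \right)} = -222 + s^{2}$ ($c{\left(s,g \right)} = s s - 222 = s^{2} - 222 = -222 + s^{2}$)
$\frac{P}{c{\left(E,X \right)}} - \frac{41790}{26066} = - \frac{12423}{-222 + 15^{2}} - \frac{41790}{26066} = - \frac{12423}{-222 + 225} - \frac{20895}{13033} = - \frac{12423}{3} - \frac{20895}{13033} = \left(-12423\right) \frac{1}{3} - \frac{20895}{13033} = -4141 - \frac{20895}{13033} = - \frac{53990548}{13033}$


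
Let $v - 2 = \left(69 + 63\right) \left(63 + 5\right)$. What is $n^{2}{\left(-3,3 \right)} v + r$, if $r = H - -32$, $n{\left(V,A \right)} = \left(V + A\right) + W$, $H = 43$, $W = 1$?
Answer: $9053$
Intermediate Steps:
$n{\left(V,A \right)} = 1 + A + V$ ($n{\left(V,A \right)} = \left(V + A\right) + 1 = \left(A + V\right) + 1 = 1 + A + V$)
$v = 8978$ ($v = 2 + \left(69 + 63\right) \left(63 + 5\right) = 2 + 132 \cdot 68 = 2 + 8976 = 8978$)
$r = 75$ ($r = 43 - -32 = 43 + 32 = 75$)
$n^{2}{\left(-3,3 \right)} v + r = \left(1 + 3 - 3\right)^{2} \cdot 8978 + 75 = 1^{2} \cdot 8978 + 75 = 1 \cdot 8978 + 75 = 8978 + 75 = 9053$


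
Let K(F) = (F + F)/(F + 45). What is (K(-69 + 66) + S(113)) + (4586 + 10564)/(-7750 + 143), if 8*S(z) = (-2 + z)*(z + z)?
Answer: 667447579/212996 ≈ 3133.6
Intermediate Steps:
S(z) = z*(-2 + z)/4 (S(z) = ((-2 + z)*(z + z))/8 = ((-2 + z)*(2*z))/8 = (2*z*(-2 + z))/8 = z*(-2 + z)/4)
K(F) = 2*F/(45 + F) (K(F) = (2*F)/(45 + F) = 2*F/(45 + F))
(K(-69 + 66) + S(113)) + (4586 + 10564)/(-7750 + 143) = (2*(-69 + 66)/(45 + (-69 + 66)) + (¼)*113*(-2 + 113)) + (4586 + 10564)/(-7750 + 143) = (2*(-3)/(45 - 3) + (¼)*113*111) + 15150/(-7607) = (2*(-3)/42 + 12543/4) + 15150*(-1/7607) = (2*(-3)*(1/42) + 12543/4) - 15150/7607 = (-⅐ + 12543/4) - 15150/7607 = 87797/28 - 15150/7607 = 667447579/212996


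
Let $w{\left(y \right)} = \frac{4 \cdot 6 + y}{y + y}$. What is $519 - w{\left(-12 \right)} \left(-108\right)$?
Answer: $465$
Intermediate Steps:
$w{\left(y \right)} = \frac{24 + y}{2 y}$
$519 - w{\left(-12 \right)} \left(-108\right) = 519 - \frac{24 - 12}{2 \left(-12\right)} \left(-108\right) = 519 - \frac{1}{2} \left(- \frac{1}{12}\right) 12 \left(-108\right) = 519 - \left(- \frac{1}{2}\right) \left(-108\right) = 519 - 54 = 465$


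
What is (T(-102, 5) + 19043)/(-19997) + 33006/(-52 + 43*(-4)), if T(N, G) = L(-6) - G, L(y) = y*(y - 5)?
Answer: -332150139/2239664 ≈ -148.30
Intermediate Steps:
L(y) = y*(-5 + y)
T(N, G) = 66 - G (T(N, G) = -6*(-5 - 6) - G = -6*(-11) - G = 66 - G)
(T(-102, 5) + 19043)/(-19997) + 33006/(-52 + 43*(-4)) = ((66 - 1*5) + 19043)/(-19997) + 33006/(-52 + 43*(-4)) = ((66 - 5) + 19043)*(-1/19997) + 33006/(-52 - 172) = (61 + 19043)*(-1/19997) + 33006/(-224) = 19104*(-1/19997) + 33006*(-1/224) = -19104/19997 - 16503/112 = -332150139/2239664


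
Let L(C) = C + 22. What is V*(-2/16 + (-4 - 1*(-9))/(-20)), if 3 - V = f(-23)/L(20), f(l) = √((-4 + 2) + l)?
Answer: -9/8 + 5*I/112 ≈ -1.125 + 0.044643*I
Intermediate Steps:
L(C) = 22 + C
f(l) = √(-2 + l)
V = 3 - 5*I/42 (V = 3 - √(-2 - 23)/(22 + 20) = 3 - √(-25)/42 = 3 - 5*I/42 ≈ 3.0 - 0.11905*I)
V*(-2/16 + (-4 - 1*(-9))/(-20)) = (3 - 5*I/42)*(-2/16 + (-4 - 1*(-9))/(-20)) = (3 - 5*I/42)*(-2*1/16 + (-4 + 9)*(-1/20)) = (3 - 5*I/42)*(-⅛ + 5*(-1/20)) = (3 - 5*I/42)*(-⅛ - ¼) = (3 - 5*I/42)*(-3/8) = -9/8 + 5*I/112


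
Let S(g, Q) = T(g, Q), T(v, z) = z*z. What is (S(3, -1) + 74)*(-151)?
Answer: -11325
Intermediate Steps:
T(v, z) = z²
S(g, Q) = Q²
(S(3, -1) + 74)*(-151) = ((-1)² + 74)*(-151) = (1 + 74)*(-151) = 75*(-151) = -11325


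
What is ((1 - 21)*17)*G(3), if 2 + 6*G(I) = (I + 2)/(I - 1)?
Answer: -85/3 ≈ -28.333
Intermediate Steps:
G(I) = -⅓ + (2 + I)/(6*(-1 + I)) (G(I) = -⅓ + ((I + 2)/(I - 1))/6 = -⅓ + ((2 + I)/(-1 + I))/6 = -⅓ + (2 + I)/(6*(-1 + I)))
((1 - 21)*17)*G(3) = ((1 - 21)*17)*((4 - 1*3)/(6*(-1 + 3))) = (-20*17)*((⅙)*(4 - 3)/2) = -170/(3*2) = -340*1/12 = -85/3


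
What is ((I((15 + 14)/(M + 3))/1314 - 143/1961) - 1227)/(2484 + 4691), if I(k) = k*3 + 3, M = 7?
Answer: -501879701/2934636500 ≈ -0.17102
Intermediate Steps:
I(k) = 3 + 3*k (I(k) = 3*k + 3 = 3 + 3*k)
((I((15 + 14)/(M + 3))/1314 - 143/1961) - 1227)/(2484 + 4691) = (((3 + 3*((15 + 14)/(7 + 3)))/1314 - 143/1961) - 1227)/(2484 + 4691) = (((3 + 3*(29/10))*(1/1314) - 143*1/1961) - 1227)/7175 = (((3 + 3*(29*(1/10)))*(1/1314) - 143/1961) - 1227)*(1/7175) = (((3 + 3*(29/10))*(1/1314) - 143/1961) - 1227)*(1/7175) = (((3 + 87/10)*(1/1314) - 143/1961) - 1227)*(1/7175) = (((117/10)*(1/1314) - 143/1961) - 1227)*(1/7175) = ((13/1460 - 143/1961) - 1227)*(1/7175) = (-183287/2863060 - 1227)*(1/7175) = -3513157907/2863060*1/7175 = -501879701/2934636500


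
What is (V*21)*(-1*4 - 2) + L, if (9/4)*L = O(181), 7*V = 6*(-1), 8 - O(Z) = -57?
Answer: 1232/9 ≈ 136.89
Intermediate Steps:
O(Z) = 65 (O(Z) = 8 - 1*(-57) = 8 + 57 = 65)
V = -6/7 (V = (6*(-1))/7 = (1/7)*(-6) = -6/7 ≈ -0.85714)
L = 260/9 (L = (4/9)*65 = 260/9 ≈ 28.889)
(V*21)*(-1*4 - 2) + L = (-6/7*21)*(-1*4 - 2) + 260/9 = -18*(-4 - 2) + 260/9 = -18*(-6) + 260/9 = 108 + 260/9 = 1232/9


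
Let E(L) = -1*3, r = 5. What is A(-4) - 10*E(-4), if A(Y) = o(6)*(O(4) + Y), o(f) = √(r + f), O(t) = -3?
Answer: 30 - 7*√11 ≈ 6.7836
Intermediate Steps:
o(f) = √(5 + f)
A(Y) = √11*(-3 + Y) (A(Y) = √(5 + 6)*(-3 + Y) = √11*(-3 + Y))
E(L) = -3
A(-4) - 10*E(-4) = √11*(-3 - 4) - 10*(-3) = √11*(-7) + 30 = -7*√11 + 30 = 30 - 7*√11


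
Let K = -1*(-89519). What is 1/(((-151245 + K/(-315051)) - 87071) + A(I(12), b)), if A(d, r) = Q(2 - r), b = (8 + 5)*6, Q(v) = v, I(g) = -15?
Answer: -315051/75105727511 ≈ -4.1948e-6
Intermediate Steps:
K = 89519
b = 78 (b = 13*6 = 78)
A(d, r) = 2 - r
1/(((-151245 + K/(-315051)) - 87071) + A(I(12), b)) = 1/(((-151245 + 89519/(-315051)) - 87071) + (2 - 1*78)) = 1/(((-151245 + 89519*(-1/315051)) - 87071) + (2 - 78)) = 1/(((-151245 - 89519/315051) - 87071) - 76) = 1/((-47649978014/315051 - 87071) - 76) = 1/(-75081783635/315051 - 76) = 1/(-75105727511/315051) = -315051/75105727511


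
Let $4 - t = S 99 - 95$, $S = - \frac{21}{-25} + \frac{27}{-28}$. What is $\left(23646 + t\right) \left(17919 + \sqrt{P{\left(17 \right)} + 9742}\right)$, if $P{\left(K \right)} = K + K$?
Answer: $\frac{297994994847}{700} + \frac{16630113 \sqrt{611}}{175} \approx 4.2806 \cdot 10^{8}$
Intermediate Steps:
$P{\left(K \right)} = 2 K$
$S = - \frac{87}{700}$ ($S = \left(-21\right) \left(- \frac{1}{25}\right) + 27 \left(- \frac{1}{28}\right) = \frac{21}{25} - \frac{27}{28} = - \frac{87}{700} \approx -0.12429$)
$t = \frac{77913}{700}$ ($t = 4 - \left(\left(- \frac{87}{700}\right) 99 - 95\right) = 4 - \left(- \frac{8613}{700} - 95\right) = 4 - - \frac{75113}{700} = 4 + \frac{75113}{700} = \frac{77913}{700} \approx 111.3$)
$\left(23646 + t\right) \left(17919 + \sqrt{P{\left(17 \right)} + 9742}\right) = \left(23646 + \frac{77913}{700}\right) \left(17919 + \sqrt{2 \cdot 17 + 9742}\right) = \frac{16630113 \left(17919 + \sqrt{34 + 9742}\right)}{700} = \frac{16630113 \left(17919 + \sqrt{9776}\right)}{700} = \frac{16630113 \left(17919 + 4 \sqrt{611}\right)}{700} = \frac{297994994847}{700} + \frac{16630113 \sqrt{611}}{175}$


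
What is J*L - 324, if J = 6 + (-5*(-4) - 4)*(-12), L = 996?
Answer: -185580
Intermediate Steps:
J = -186 (J = 6 + (20 - 4)*(-12) = 6 + 16*(-12) = 6 - 192 = -186)
J*L - 324 = -186*996 - 324 = -185256 - 324 = -185580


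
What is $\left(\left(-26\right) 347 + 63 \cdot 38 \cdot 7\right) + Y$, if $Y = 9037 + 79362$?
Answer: $96135$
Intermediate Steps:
$Y = 88399$
$\left(\left(-26\right) 347 + 63 \cdot 38 \cdot 7\right) + Y = \left(\left(-26\right) 347 + 63 \cdot 38 \cdot 7\right) + 88399 = \left(-9022 + 2394 \cdot 7\right) + 88399 = \left(-9022 + 16758\right) + 88399 = 7736 + 88399 = 96135$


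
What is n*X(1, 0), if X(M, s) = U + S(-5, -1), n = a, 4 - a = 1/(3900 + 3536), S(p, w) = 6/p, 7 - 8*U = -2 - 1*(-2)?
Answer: -29743/22880 ≈ -1.3000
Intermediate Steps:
U = 7/8 (U = 7/8 - (-2 - 1*(-2))/8 = 7/8 - (-2 + 2)/8 = 7/8 - ⅛*0 = 7/8 + 0 = 7/8 ≈ 0.87500)
a = 29743/7436 (a = 4 - 1/(3900 + 3536) = 4 - 1/7436 = 29743/7436 ≈ 3.9999)
n = 29743/7436 ≈ 3.9999
X(M, s) = -13/40 (X(M, s) = 7/8 + 6/(-5) = 7/8 + 6*(-⅕) = 7/8 - 6/5 = -13/40)
n*X(1, 0) = (29743/7436)*(-13/40) = -29743/22880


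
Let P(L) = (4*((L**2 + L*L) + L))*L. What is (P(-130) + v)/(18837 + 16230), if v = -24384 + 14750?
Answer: -17518034/35067 ≈ -499.56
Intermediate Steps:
v = -9634
P(L) = L*(4*L + 8*L**2) (P(L) = (4*((L**2 + L**2) + L))*L = (4*(2*L**2 + L))*L = (4*(L + 2*L**2))*L = (4*L + 8*L**2)*L = L*(4*L + 8*L**2))
(P(-130) + v)/(18837 + 16230) = ((-130)**2*(4 + 8*(-130)) - 9634)/(18837 + 16230) = (16900*(4 - 1040) - 9634)/35067 = (16900*(-1036) - 9634)*(1/35067) = (-17508400 - 9634)*(1/35067) = -17518034*1/35067 = -17518034/35067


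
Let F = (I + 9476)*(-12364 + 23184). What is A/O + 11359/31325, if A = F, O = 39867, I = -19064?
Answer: -1083090104249/416277925 ≈ -2601.8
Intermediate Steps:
F = -103742160 (F = (-19064 + 9476)*(-12364 + 23184) = -9588*10820 = -103742160)
A = -103742160
A/O + 11359/31325 = -103742160/39867 + 11359/31325 = -103742160*1/39867 + 11359*(1/31325) = -34580720/13289 + 11359/31325 = -1083090104249/416277925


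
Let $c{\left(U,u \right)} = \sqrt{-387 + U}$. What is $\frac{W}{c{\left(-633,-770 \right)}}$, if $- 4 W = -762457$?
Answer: $- \frac{762457 i \sqrt{255}}{2040} \approx - 5968.4 i$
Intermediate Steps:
$W = \frac{762457}{4}$ ($W = \left(- \frac{1}{4}\right) \left(-762457\right) = \frac{762457}{4} \approx 1.9061 \cdot 10^{5}$)
$\frac{W}{c{\left(-633,-770 \right)}} = \frac{762457}{4 \sqrt{-387 - 633}} = \frac{762457}{4 \sqrt{-1020}} = \frac{762457}{4 \cdot 2 i \sqrt{255}} = \frac{762457 \left(- \frac{i \sqrt{255}}{510}\right)}{4} = - \frac{762457 i \sqrt{255}}{2040}$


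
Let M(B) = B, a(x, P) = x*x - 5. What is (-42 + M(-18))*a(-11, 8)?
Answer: -6960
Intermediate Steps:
a(x, P) = -5 + x² (a(x, P) = x² - 5 = -5 + x²)
(-42 + M(-18))*a(-11, 8) = (-42 - 18)*(-5 + (-11)²) = -60*(-5 + 121) = -60*116 = -6960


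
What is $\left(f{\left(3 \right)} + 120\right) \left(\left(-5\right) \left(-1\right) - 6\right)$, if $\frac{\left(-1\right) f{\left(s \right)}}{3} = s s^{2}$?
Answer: $-39$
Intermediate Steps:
$f{\left(s \right)} = - 3 s^{3}$ ($f{\left(s \right)} = - 3 s s^{2} = - 3 s^{3}$)
$\left(f{\left(3 \right)} + 120\right) \left(\left(-5\right) \left(-1\right) - 6\right) = \left(- 3 \cdot 3^{3} + 120\right) \left(\left(-5\right) \left(-1\right) - 6\right) = \left(\left(-3\right) 27 + 120\right) \left(5 - 6\right) = \left(-81 + 120\right) \left(-1\right) = 39 \left(-1\right) = -39$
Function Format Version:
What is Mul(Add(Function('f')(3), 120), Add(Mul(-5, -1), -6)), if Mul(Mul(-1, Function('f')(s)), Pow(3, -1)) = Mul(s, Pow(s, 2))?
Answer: -39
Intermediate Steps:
Function('f')(s) = Mul(-3, Pow(s, 3)) (Function('f')(s) = Mul(-3, Mul(s, Pow(s, 2))) = Mul(-3, Pow(s, 3)))
Mul(Add(Function('f')(3), 120), Add(Mul(-5, -1), -6)) = Mul(Add(Mul(-3, Pow(3, 3)), 120), Add(Mul(-5, -1), -6)) = Mul(Add(Mul(-3, 27), 120), Add(5, -6)) = Mul(Add(-81, 120), -1) = Mul(39, -1) = -39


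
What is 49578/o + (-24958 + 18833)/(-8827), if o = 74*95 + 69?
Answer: 68729483/8951839 ≈ 7.6777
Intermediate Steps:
o = 7099 (o = 7030 + 69 = 7099)
49578/o + (-24958 + 18833)/(-8827) = 49578/7099 + (-24958 + 18833)/(-8827) = 49578*(1/7099) - 6125*(-1/8827) = 49578/7099 + 875/1261 = 68729483/8951839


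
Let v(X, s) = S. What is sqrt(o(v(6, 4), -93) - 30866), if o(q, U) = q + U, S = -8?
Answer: I*sqrt(30967) ≈ 175.97*I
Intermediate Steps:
v(X, s) = -8
o(q, U) = U + q
sqrt(o(v(6, 4), -93) - 30866) = sqrt((-93 - 8) - 30866) = sqrt(-101 - 30866) = sqrt(-30967) = I*sqrt(30967)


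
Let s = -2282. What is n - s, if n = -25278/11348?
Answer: 12935429/5674 ≈ 2279.8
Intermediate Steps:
n = -12639/5674 (n = -25278*1/11348 = -12639/5674 ≈ -2.2275)
n - s = -12639/5674 - 1*(-2282) = -12639/5674 + 2282 = 12935429/5674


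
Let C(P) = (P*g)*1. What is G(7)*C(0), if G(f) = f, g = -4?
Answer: 0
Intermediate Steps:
C(P) = -4*P (C(P) = (P*(-4))*1 = -4*P*1 = -4*P)
G(7)*C(0) = 7*(-4*0) = 7*0 = 0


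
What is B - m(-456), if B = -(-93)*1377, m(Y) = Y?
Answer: 128517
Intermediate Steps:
B = 128061 (B = -93*(-1377) = 128061)
B - m(-456) = 128061 - 1*(-456) = 128061 + 456 = 128517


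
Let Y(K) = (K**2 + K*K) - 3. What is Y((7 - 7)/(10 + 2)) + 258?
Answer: 255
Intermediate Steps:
Y(K) = -3 + 2*K**2 (Y(K) = (K**2 + K**2) - 3 = 2*K**2 - 3 = -3 + 2*K**2)
Y((7 - 7)/(10 + 2)) + 258 = (-3 + 2*((7 - 7)/(10 + 2))**2) + 258 = (-3 + 2*(0/12)**2) + 258 = (-3 + 2*(0*(1/12))**2) + 258 = (-3 + 2*0**2) + 258 = (-3 + 2*0) + 258 = (-3 + 0) + 258 = -3 + 258 = 255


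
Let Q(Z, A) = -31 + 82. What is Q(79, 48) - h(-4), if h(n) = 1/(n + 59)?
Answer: 2804/55 ≈ 50.982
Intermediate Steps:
Q(Z, A) = 51
h(n) = 1/(59 + n)
Q(79, 48) - h(-4) = 51 - 1/(59 - 4) = 51 - 1/55 = 2804/55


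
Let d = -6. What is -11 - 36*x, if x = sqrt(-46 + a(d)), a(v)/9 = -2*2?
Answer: -11 - 36*I*sqrt(82) ≈ -11.0 - 325.99*I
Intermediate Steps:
a(v) = -36 (a(v) = 9*(-2*2) = 9*(-4) = -36)
x = I*sqrt(82) (x = sqrt(-46 - 36) = sqrt(-82) = I*sqrt(82) ≈ 9.0554*I)
-11 - 36*x = -11 - 36*I*sqrt(82)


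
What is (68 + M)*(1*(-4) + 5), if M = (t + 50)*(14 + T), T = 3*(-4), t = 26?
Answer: 220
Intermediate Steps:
T = -12
M = 152 (M = (26 + 50)*(14 - 12) = 76*2 = 152)
(68 + M)*(1*(-4) + 5) = (68 + 152)*(1*(-4) + 5) = 220*(-4 + 5) = 220*1 = 220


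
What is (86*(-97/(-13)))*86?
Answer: 717412/13 ≈ 55186.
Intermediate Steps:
(86*(-97/(-13)))*86 = (86*(-97*(-1/13)))*86 = (86*(97/13))*86 = (8342/13)*86 = 717412/13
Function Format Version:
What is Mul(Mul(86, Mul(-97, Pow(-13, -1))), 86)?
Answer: Rational(717412, 13) ≈ 55186.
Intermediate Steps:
Mul(Mul(86, Mul(-97, Pow(-13, -1))), 86) = Mul(Mul(86, Mul(-97, Rational(-1, 13))), 86) = Mul(Mul(86, Rational(97, 13)), 86) = Mul(Rational(8342, 13), 86) = Rational(717412, 13)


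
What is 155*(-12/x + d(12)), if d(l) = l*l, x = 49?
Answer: 1091820/49 ≈ 22282.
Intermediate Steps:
d(l) = l²
155*(-12/x + d(12)) = 155*(-12/49 + 12²) = 155*(-12*1/49 + 144) = 155*(-12/49 + 144) = 155*(7044/49) = 1091820/49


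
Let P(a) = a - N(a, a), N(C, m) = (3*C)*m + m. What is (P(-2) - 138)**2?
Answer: 22500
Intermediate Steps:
N(C, m) = m + 3*C*m (N(C, m) = 3*C*m + m = m + 3*C*m)
P(a) = a - a*(1 + 3*a)
(P(-2) - 138)**2 = (-3*(-2)**2 - 138)**2 = (-3*4 - 138)**2 = (-12 - 138)**2 = (-150)**2 = 22500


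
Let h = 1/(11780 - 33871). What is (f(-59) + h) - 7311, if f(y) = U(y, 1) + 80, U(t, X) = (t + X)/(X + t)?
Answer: -159717931/22091 ≈ -7230.0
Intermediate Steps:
U(t, X) = 1 (U(t, X) = (X + t)/(X + t) = 1)
h = -1/22091 (h = 1/(-22091) = -1/22091 ≈ -4.5267e-5)
f(y) = 81 (f(y) = 1 + 80 = 81)
(f(-59) + h) - 7311 = (81 - 1/22091) - 7311 = 1789370/22091 - 7311 = -159717931/22091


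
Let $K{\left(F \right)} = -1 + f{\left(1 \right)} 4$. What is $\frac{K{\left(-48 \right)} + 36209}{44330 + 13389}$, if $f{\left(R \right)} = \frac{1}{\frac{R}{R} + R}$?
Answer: $\frac{36210}{57719} \approx 0.62735$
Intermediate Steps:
$f{\left(R \right)} = \frac{1}{1 + R}$
$K{\left(F \right)} = 1$ ($K{\left(F \right)} = -1 + \frac{1}{1 + 1} \cdot 4 = -1 + \frac{1}{2} \cdot 4 = -1 + 2 = 1$)
$\frac{K{\left(-48 \right)} + 36209}{44330 + 13389} = \frac{1 + 36209}{44330 + 13389} = \frac{36210}{57719}$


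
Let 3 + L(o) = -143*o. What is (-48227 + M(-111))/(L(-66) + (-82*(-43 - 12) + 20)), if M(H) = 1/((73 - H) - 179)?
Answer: -80378/23275 ≈ -3.4534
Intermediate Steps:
L(o) = -3 - 143*o
M(H) = 1/(-106 - H)
(-48227 + M(-111))/(L(-66) + (-82*(-43 - 12) + 20)) = (-48227 - 1/(106 - 111))/((-3 - 143*(-66)) + (-82*(-43 - 12) + 20)) = (-48227 - 1/(-5))/((-3 + 9438) + (-82*(-55) + 20)) = (-48227 - 1*(-⅕))/(9435 + (4510 + 20)) = (-48227 + ⅕)/(9435 + 4530) = -241134/5/13965 = -241134/5*1/13965 = -80378/23275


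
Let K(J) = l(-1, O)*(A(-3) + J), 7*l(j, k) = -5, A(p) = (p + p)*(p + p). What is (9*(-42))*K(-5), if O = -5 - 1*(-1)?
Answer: 8370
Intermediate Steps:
A(p) = 4*p² (A(p) = (2*p)*(2*p) = 4*p²)
O = -4 (O = -5 + 1 = -4)
l(j, k) = -5/7 (l(j, k) = (⅐)*(-5) = -5/7)
K(J) = -180/7 - 5*J/7 (K(J) = -5*(4*(-3)² + J)/7 = -5*(4*9 + J)/7 = -5*(36 + J)/7 = -180/7 - 5*J/7)
(9*(-42))*K(-5) = (9*(-42))*(-180/7 - 5/7*(-5)) = -378*(-180/7 + 25/7) = -378*(-155/7) = 8370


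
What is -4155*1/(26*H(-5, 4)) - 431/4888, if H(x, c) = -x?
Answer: -156659/4888 ≈ -32.050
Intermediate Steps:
-4155*1/(26*H(-5, 4)) - 431/4888 = -4155/(26*(-1*(-5))) - 431/4888 = -4155/(26*5) - 431*1/4888 = -4155/130 - 431/4888 = -4155*1/130 - 431/4888 = -831/26 - 431/4888 = -156659/4888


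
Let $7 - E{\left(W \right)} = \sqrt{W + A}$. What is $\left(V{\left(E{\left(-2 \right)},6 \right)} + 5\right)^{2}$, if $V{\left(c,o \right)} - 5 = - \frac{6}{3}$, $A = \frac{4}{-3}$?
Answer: $64$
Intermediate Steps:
$A = - \frac{4}{3}$ ($A = 4 \left(- \frac{1}{3}\right) = - \frac{4}{3} \approx -1.3333$)
$E{\left(W \right)} = 7 - \sqrt{- \frac{4}{3} + W}$ ($E{\left(W \right)} = 7 - \sqrt{W - \frac{4}{3}} = 7 - \sqrt{- \frac{4}{3} + W}$)
$V{\left(c,o \right)} = 3$ ($V{\left(c,o \right)} = 5 - \frac{6}{3} = 5 - 2 = 3$)
$\left(V{\left(E{\left(-2 \right)},6 \right)} + 5\right)^{2} = \left(3 + 5\right)^{2} = 8^{2} = 64$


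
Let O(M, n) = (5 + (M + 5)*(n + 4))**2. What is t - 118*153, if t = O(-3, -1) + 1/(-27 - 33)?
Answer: -1075981/60 ≈ -17933.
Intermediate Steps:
O(M, n) = (5 + (4 + n)*(5 + M))**2 (O(M, n) = (5 + (5 + M)*(4 + n))**2 = (5 + (4 + n)*(5 + M))**2)
t = 7259/60 (t = (25 + 4*(-3) + 5*(-1) - 3*(-1))**2 + 1/(-27 - 33) = (25 - 12 - 5 + 3)**2 + 1/(-60) = 11**2 - 1/60 = 121 - 1/60 = 7259/60 ≈ 120.98)
t - 118*153 = 7259/60 - 118*153 = 7259/60 - 18054 = -1075981/60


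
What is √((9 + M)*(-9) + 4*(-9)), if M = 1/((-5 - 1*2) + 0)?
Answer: 9*I*√70/7 ≈ 10.757*I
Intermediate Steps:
M = -⅐ (M = 1/((-5 - 2) + 0) = 1/(-7 + 0) = 1/(-7) = -⅐ ≈ -0.14286)
√((9 + M)*(-9) + 4*(-9)) = √((9 - ⅐)*(-9) + 4*(-9)) = √((62/7)*(-9) - 36) = √(-558/7 - 36) = √(-810/7) = 9*I*√70/7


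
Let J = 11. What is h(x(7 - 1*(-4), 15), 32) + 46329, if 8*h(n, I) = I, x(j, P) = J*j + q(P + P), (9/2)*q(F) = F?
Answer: 46333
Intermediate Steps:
q(F) = 2*F/9
x(j, P) = 11*j + 4*P/9 (x(j, P) = 11*j + 2*(P + P)/9 = 11*j + 2*(2*P)/9 = 11*j + 4*P/9)
h(n, I) = I/8
h(x(7 - 1*(-4), 15), 32) + 46329 = (⅛)*32 + 46329 = 4 + 46329 = 46333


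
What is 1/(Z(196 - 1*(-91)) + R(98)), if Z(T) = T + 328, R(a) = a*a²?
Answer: 1/941807 ≈ 1.0618e-6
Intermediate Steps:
R(a) = a³
Z(T) = 328 + T
1/(Z(196 - 1*(-91)) + R(98)) = 1/((328 + (196 - 1*(-91))) + 98³) = 1/((328 + (196 + 91)) + 941192) = 1/((328 + 287) + 941192) = 1/(615 + 941192) = 1/941807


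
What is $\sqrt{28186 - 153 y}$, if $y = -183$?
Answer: $\sqrt{56185} \approx 237.03$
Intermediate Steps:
$\sqrt{28186 - 153 y} = \sqrt{28186 - -27999} = \sqrt{28186 + 27999} = \sqrt{56185}$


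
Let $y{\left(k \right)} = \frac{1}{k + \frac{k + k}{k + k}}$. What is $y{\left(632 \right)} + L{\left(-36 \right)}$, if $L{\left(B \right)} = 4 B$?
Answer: $- \frac{91151}{633} \approx -144.0$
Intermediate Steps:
$y{\left(k \right)} = \frac{1}{1 + k}$ ($y{\left(k \right)} = \frac{1}{k + \frac{2 k}{2 k}} = \frac{1}{k + 2 k \frac{1}{2 k}} = \frac{1}{k + 1} = \frac{1}{1 + k}$)
$y{\left(632 \right)} + L{\left(-36 \right)} = \frac{1}{1 + 632} + 4 \left(-36\right) = \frac{1}{633} - 144 = - \frac{91151}{633}$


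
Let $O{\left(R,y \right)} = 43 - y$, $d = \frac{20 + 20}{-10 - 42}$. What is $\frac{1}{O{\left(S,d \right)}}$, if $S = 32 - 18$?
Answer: $\frac{13}{569} \approx 0.022847$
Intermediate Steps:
$S = 14$ ($S = 32 - 18 = 14$)
$d = - \frac{10}{13}$ ($d = \frac{40}{-52} = 40 \left(- \frac{1}{52}\right) = - \frac{10}{13} \approx -0.76923$)
$\frac{1}{O{\left(S,d \right)}} = \frac{1}{43 - - \frac{10}{13}} = \frac{1}{43 + \frac{10}{13}} = \frac{1}{\frac{569}{13}} = \frac{13}{569}$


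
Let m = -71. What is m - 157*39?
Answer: -6194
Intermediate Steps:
m - 157*39 = -71 - 157*39 = -71 - 6123 = -6194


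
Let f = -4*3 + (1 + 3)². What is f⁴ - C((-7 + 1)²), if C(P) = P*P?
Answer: -1040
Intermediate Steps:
C(P) = P²
f = 4 (f = -12 + 4² = -12 + 16 = 4)
f⁴ - C((-7 + 1)²) = 4⁴ - ((-7 + 1)²)² = 256 - ((-6)²)² = 256 - 1*36² = 256 - 1*1296 = 256 - 1296 = -1040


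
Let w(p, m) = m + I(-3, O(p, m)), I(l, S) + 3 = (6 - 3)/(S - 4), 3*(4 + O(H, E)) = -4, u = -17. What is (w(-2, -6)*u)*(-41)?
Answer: -181917/28 ≈ -6497.0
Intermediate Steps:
O(H, E) = -16/3 (O(H, E) = -4 + (1/3)*(-4) = -4 - 4/3 = -16/3)
I(l, S) = -3 + 3/(-4 + S) (I(l, S) = -3 + (6 - 3)/(S - 4) = -3 + 3/(-4 + S))
w(p, m) = -93/28 + m (w(p, m) = m + 3*(5 - 1*(-16/3))/(-4 - 16/3) = m + 3*(5 + 16/3)/(-28/3) = m + 3*(-3/28)*(31/3) = m - 93/28 = -93/28 + m)
(w(-2, -6)*u)*(-41) = ((-93/28 - 6)*(-17))*(-41) = -261/28*(-17)*(-41) = (4437/28)*(-41) = -181917/28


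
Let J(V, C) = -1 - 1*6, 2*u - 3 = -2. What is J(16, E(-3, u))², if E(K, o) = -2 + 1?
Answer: 49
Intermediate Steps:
u = ½ (u = 3/2 + (½)*(-2) = 3/2 - 1 = ½ ≈ 0.50000)
E(K, o) = -1
J(V, C) = -7 (J(V, C) = -1 - 6 = -7)
J(16, E(-3, u))² = (-7)² = 49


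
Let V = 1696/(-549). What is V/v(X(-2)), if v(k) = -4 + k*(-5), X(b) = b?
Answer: -848/1647 ≈ -0.51488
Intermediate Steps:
v(k) = -4 - 5*k
V = -1696/549 (V = 1696*(-1/549) = -1696/549 ≈ -3.0893)
V/v(X(-2)) = -1696/(549*(-4 - 5*(-2))) = -1696/(549*(-4 + 10)) = -1696/549/6 = -1696/549*1/6 = -848/1647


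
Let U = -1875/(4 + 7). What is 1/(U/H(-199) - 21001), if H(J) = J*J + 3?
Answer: -435644/9148961519 ≈ -4.7617e-5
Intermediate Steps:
U = -1875/11 ≈ -170.45
H(J) = 3 + J² (H(J) = J² + 3 = 3 + J²)
1/(U/H(-199) - 21001) = 1/(-1875/(11*(3 + (-199)²)) - 21001) = 1/(-1875/(11*(3 + 39601)) - 21001) = 1/(-1875/11/39604 - 21001) = 1/(-1875/11*1/39604 - 21001) = 1/(-1875/435644 - 21001) = 1/(-9148961519/435644) = -435644/9148961519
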